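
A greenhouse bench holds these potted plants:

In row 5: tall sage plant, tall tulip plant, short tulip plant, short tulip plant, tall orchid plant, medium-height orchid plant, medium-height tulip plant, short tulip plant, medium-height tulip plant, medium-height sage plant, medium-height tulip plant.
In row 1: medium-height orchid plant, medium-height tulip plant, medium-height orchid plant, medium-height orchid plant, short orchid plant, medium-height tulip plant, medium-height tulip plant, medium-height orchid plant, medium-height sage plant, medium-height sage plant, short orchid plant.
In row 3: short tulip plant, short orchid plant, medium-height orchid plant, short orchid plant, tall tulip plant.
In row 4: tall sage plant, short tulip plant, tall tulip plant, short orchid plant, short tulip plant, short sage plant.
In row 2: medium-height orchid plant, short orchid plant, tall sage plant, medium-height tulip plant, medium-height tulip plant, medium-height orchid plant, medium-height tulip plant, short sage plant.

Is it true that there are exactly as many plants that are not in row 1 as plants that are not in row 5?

True

There are 30 plants that are not in row 1.
There are 30 plants that are not in row 5.
The claim requires 30 = 30, which holds.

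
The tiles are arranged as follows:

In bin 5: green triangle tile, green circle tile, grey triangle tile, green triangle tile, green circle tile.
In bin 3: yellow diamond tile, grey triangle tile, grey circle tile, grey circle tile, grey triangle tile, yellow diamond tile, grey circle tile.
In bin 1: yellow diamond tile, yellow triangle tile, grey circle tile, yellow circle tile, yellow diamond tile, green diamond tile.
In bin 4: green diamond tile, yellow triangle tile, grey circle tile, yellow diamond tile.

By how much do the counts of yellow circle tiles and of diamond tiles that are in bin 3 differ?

yellow circle tiles: 1. diamond tiles in bin 3: 2.
|1 − 2| = 2 − 1 = 1.

1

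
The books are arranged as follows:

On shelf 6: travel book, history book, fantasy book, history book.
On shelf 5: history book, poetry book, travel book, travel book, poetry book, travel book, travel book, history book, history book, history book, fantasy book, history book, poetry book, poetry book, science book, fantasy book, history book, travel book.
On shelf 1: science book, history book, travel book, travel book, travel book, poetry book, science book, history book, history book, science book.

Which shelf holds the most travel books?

Counts by shelf (restricted to travel books): shelf 5→5, shelf 1→3, shelf 6→1.
The maximum is 5, held uniquely by shelf 5.

shelf 5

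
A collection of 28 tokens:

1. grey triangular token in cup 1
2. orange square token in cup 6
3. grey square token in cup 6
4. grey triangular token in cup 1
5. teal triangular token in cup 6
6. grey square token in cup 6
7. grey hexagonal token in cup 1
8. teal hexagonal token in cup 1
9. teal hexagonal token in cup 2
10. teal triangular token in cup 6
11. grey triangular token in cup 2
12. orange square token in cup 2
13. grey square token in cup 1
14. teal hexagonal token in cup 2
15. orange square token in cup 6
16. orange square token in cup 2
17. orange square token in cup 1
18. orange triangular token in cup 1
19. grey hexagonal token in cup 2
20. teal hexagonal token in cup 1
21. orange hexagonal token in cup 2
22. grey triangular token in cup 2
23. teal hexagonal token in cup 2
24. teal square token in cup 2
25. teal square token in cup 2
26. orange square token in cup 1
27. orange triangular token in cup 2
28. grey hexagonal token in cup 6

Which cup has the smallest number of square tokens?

cup 1

Counts by cup (restricted to square tokens): cup 6→4, cup 2→4, cup 1→3.
The minimum is 3, held uniquely by cup 1.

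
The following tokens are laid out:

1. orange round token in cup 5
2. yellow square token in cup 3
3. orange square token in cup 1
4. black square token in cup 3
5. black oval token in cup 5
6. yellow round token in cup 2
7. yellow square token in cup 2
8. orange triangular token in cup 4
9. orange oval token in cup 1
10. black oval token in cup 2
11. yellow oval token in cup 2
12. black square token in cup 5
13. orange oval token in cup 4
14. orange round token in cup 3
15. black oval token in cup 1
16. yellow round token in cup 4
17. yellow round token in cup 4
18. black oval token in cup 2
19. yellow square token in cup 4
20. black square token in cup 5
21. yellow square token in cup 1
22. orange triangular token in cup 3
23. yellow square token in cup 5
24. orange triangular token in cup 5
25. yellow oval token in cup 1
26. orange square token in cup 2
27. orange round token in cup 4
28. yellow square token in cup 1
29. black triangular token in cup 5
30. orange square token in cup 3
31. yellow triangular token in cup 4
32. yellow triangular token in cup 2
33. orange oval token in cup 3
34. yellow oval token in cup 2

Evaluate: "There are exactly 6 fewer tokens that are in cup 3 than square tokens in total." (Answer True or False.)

True

There are 6 tokens in cup 3.
There are 12 square tokens.
The claim requires 12 − 6 (= 6) to equal 6, which holds.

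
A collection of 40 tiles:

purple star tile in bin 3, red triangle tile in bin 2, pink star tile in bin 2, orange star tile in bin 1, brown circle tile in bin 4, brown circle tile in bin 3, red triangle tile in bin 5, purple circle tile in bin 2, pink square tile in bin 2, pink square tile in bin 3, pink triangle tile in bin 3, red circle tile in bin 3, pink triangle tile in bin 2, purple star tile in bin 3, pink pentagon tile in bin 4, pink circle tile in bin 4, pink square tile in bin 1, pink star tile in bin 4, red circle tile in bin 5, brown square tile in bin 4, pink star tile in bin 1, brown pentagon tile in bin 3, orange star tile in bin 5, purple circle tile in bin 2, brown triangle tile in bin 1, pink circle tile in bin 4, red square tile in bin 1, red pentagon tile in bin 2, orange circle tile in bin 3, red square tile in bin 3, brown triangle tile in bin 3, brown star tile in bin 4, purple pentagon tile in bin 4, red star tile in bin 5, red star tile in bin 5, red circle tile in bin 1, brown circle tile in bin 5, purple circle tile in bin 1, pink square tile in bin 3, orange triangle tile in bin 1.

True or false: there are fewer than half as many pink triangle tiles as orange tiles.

False

|pink triangle tiles| = 2.
|orange tiles| = 4.
The claim requires 2 × 2 = 4 < 4, which does not hold.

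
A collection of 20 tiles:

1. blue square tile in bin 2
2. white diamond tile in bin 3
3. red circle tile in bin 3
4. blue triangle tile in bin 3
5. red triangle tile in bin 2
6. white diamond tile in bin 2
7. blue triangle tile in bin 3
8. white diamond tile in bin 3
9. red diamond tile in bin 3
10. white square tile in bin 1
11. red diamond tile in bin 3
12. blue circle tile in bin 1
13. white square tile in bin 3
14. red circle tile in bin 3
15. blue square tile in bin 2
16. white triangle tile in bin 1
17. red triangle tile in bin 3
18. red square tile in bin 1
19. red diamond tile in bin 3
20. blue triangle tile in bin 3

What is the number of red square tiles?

1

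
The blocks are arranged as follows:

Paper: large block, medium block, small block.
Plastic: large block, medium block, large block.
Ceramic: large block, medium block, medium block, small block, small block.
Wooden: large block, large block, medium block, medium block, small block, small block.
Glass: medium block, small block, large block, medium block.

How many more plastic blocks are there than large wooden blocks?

plastic blocks: 3.
large wooden blocks: 2.
3 − 2 = 1.

1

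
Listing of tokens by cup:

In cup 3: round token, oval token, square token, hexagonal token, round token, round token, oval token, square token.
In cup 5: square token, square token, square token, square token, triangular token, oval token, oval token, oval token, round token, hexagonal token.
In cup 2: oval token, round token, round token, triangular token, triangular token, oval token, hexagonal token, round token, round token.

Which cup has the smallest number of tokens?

Counts by cup: cup 5→10, cup 2→9, cup 3→8.
The minimum is 8, held uniquely by cup 3.

cup 3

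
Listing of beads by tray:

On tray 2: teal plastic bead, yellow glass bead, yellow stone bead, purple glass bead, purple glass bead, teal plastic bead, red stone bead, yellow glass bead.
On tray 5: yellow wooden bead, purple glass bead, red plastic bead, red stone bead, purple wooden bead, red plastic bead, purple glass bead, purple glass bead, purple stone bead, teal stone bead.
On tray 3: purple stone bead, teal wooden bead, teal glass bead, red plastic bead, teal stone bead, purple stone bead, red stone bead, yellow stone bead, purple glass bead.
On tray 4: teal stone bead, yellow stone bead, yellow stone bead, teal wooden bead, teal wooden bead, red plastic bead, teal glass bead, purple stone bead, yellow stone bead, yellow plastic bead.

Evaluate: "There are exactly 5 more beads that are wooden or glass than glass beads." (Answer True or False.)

True

|beads that are wooden or glass| = 15.
|glass beads| = 10.
The claim requires 15 − 10 (= 5) to equal 5, which holds.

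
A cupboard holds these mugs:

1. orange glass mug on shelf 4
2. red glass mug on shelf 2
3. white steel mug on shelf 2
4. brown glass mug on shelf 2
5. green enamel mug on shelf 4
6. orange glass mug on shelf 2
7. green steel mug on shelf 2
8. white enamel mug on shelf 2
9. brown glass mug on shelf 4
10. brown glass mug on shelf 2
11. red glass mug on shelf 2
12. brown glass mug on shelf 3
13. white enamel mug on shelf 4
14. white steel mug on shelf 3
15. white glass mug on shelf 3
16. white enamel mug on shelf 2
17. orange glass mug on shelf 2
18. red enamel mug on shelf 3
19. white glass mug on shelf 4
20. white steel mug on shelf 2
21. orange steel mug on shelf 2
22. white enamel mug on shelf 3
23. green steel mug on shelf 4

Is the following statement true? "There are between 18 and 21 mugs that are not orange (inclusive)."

mugs that are not orange: 19.
The claim requires 18 ≤ 19 ≤ 21, which holds.

True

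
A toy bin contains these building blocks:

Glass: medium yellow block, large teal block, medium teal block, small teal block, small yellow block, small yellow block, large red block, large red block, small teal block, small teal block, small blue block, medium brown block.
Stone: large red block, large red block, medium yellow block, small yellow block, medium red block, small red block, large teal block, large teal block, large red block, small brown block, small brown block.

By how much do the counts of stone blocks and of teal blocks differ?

4

stone blocks: 11. teal blocks: 7.
|11 − 7| = 11 − 7 = 4.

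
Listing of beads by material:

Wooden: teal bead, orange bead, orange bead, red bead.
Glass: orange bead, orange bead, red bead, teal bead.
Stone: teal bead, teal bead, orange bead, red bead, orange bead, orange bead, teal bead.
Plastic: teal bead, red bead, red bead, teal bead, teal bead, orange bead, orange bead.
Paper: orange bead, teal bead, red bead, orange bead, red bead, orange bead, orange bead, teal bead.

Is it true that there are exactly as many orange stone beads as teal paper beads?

False

There are 3 orange stone beads.
There are 2 teal paper beads.
The claim requires 3 = 2, which does not hold.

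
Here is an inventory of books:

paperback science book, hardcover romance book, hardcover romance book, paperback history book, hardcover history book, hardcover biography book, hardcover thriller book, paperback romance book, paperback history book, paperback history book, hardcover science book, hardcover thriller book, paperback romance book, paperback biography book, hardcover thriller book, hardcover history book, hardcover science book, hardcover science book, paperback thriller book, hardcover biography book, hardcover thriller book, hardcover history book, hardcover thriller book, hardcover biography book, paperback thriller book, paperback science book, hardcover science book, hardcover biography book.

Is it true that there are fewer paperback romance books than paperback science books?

False

|paperback romance books| = 2.
|paperback science books| = 2.
The claim requires 2 < 2, which does not hold.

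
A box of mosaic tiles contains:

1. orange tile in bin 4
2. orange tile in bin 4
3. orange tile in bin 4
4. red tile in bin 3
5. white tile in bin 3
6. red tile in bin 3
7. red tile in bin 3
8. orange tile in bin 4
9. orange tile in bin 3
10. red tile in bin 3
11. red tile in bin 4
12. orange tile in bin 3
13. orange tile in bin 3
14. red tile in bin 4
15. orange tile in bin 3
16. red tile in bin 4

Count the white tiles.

1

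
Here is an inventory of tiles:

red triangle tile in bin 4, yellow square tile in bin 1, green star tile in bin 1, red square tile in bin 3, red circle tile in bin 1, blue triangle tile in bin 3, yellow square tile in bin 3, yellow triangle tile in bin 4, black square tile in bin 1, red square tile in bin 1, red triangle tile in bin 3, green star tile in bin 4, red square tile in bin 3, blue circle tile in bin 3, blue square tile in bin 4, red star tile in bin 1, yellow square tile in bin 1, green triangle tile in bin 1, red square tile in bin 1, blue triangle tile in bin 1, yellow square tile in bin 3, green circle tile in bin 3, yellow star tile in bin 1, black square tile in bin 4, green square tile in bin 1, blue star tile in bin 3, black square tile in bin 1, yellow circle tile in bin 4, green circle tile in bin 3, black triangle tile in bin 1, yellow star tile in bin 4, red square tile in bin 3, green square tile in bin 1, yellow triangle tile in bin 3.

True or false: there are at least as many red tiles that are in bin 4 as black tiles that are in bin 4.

red tiles in bin 4: 1.
black tiles in bin 4: 1.
The claim requires 1 ≥ 1, which holds.

True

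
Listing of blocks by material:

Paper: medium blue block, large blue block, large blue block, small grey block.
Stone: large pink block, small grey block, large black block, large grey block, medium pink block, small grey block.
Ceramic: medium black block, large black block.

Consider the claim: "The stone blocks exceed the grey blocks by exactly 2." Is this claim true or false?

|stone blocks| = 6.
|grey blocks| = 4.
The claim requires 6 − 4 (= 2) to equal 2, which holds.

True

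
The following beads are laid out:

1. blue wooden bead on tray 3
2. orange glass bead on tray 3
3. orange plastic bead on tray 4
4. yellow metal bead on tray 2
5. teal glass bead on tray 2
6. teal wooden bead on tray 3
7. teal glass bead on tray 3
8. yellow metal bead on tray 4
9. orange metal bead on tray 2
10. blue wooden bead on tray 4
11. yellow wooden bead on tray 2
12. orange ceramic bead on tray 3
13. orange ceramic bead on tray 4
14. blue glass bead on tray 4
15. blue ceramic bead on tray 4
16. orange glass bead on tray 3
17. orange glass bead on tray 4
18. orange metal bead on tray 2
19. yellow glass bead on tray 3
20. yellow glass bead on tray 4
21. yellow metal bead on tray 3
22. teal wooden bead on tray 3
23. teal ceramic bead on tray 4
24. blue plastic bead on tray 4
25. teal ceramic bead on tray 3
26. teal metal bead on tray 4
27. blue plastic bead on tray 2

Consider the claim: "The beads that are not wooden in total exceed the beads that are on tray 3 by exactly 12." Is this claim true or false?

beads that are not wooden: 22.
beads on tray 3: 10.
The claim requires 22 − 10 (= 12) to equal 12, which holds.

True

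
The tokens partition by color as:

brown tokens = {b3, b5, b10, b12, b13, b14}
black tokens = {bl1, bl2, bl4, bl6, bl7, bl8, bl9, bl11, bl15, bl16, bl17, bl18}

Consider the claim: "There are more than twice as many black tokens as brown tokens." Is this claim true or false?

False

There are 12 black tokens.
There are 6 brown tokens.
The claim requires 12 > 2 × 6 = 12, which does not hold.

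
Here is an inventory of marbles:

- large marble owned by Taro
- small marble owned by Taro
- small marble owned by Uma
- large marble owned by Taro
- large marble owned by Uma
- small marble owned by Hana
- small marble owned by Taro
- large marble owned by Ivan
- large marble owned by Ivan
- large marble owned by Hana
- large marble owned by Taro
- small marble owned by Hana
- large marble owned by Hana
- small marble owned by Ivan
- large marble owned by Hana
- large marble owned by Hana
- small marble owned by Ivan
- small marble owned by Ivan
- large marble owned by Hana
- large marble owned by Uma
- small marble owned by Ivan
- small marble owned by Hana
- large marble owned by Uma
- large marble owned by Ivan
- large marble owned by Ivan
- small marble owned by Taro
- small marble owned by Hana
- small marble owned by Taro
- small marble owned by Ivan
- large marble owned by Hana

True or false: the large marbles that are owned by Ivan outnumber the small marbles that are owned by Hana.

False

large marbles owned by Ivan: 4.
small marbles owned by Hana: 4.
The claim requires 4 > 4, which does not hold.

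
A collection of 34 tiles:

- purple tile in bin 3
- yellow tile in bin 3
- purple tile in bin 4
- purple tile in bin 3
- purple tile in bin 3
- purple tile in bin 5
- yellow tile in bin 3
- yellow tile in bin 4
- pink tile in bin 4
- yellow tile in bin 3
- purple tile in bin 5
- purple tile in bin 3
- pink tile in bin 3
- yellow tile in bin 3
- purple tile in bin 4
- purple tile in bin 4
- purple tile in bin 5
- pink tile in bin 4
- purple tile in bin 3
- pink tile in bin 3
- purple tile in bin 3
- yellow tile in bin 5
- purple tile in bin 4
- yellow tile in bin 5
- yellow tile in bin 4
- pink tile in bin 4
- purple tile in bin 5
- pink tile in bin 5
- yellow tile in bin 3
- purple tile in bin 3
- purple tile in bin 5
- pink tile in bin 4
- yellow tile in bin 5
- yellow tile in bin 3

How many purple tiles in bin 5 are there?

5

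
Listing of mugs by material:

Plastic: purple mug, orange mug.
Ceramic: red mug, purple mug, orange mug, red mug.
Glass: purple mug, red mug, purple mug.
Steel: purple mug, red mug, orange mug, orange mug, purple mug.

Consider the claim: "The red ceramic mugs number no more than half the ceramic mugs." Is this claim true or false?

|red ceramic mugs| = 2.
|ceramic mugs| = 4.
The claim requires 2 × 2 = 4 ≤ 4, which holds.

True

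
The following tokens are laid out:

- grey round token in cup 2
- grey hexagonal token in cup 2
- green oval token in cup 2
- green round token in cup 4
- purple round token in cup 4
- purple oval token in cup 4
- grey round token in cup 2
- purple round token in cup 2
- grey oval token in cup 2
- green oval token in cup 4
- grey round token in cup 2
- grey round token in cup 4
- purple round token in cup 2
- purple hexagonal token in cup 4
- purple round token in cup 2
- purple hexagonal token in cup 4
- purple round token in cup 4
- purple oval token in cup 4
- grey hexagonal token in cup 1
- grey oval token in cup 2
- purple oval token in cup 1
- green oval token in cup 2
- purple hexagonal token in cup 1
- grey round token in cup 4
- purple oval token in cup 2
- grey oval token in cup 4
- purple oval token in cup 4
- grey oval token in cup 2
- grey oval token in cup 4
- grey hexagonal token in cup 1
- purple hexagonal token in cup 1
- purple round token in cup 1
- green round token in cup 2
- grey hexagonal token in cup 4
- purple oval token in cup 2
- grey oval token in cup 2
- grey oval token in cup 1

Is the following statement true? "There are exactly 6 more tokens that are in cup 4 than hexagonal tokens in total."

|tokens in cup 4| = 14.
|hexagonal tokens| = 8.
The claim requires 14 − 8 (= 6) to equal 6, which holds.

True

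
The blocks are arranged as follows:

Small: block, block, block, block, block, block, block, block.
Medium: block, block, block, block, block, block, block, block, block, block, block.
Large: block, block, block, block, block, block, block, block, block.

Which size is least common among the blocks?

Counts by size: medium 11, large 9, small 8.
The minimum is 8, held uniquely by small.

small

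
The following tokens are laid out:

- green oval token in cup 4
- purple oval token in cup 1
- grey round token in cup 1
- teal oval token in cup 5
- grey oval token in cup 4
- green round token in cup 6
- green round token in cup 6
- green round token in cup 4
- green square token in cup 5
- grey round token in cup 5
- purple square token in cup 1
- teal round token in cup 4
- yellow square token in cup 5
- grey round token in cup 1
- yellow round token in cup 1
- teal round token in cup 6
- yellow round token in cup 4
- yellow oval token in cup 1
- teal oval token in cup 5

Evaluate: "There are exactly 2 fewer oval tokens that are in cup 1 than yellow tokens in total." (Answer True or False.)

There are 2 oval tokens in cup 1.
There are 4 yellow tokens.
The claim requires 4 − 2 (= 2) to equal 2, which holds.

True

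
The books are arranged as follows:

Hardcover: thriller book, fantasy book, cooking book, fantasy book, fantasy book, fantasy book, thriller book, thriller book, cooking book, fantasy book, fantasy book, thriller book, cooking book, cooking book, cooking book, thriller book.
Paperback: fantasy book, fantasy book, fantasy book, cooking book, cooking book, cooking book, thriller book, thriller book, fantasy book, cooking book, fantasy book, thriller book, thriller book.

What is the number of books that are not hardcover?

Total books: 29; with the excluded value: 16; remaining 29 − 16 = 13.

13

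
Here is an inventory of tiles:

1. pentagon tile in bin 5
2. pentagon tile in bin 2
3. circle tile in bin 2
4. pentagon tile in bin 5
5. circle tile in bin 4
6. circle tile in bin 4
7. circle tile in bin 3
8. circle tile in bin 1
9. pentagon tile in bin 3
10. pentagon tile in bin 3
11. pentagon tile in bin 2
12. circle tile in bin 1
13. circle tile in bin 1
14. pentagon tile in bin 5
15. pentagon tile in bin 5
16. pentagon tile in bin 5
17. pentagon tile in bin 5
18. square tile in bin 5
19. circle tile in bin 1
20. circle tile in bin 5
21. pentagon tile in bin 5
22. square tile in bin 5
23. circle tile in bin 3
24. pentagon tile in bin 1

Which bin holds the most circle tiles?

Counts by bin (restricted to circle tiles): bin 1→4, bin 4→2, bin 3→2, bin 5→1, bin 2→1.
The maximum is 4, held uniquely by bin 1.

bin 1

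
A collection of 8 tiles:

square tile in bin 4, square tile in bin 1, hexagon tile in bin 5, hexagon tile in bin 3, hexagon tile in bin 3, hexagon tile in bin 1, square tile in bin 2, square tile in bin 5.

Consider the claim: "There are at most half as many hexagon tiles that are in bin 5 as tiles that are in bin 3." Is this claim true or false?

True

There is 1 hexagon tile in bin 5.
There are 2 tiles in bin 3.
The claim requires 2 × 1 = 2 ≤ 2, which holds.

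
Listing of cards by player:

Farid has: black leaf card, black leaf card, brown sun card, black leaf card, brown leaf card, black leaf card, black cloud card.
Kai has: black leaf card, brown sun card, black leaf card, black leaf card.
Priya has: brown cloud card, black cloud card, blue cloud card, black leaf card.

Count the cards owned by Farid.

7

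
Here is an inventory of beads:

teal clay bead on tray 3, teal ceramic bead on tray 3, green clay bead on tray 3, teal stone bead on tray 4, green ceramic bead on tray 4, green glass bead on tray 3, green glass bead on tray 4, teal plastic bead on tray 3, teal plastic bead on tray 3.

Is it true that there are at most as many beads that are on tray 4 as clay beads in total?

False

|beads on tray 4| = 3.
|clay beads| = 2.
The claim requires 3 ≤ 2, which does not hold.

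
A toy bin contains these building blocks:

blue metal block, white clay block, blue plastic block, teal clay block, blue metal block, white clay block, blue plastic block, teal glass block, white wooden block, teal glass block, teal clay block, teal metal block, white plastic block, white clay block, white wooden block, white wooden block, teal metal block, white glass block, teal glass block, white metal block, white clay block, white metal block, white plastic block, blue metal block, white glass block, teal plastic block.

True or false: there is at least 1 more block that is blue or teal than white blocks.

|blocks that are blue or teal| = 13.
|white blocks| = 13.
The claim requires 13 − 13 = 0 ≥ 1, which does not hold.

False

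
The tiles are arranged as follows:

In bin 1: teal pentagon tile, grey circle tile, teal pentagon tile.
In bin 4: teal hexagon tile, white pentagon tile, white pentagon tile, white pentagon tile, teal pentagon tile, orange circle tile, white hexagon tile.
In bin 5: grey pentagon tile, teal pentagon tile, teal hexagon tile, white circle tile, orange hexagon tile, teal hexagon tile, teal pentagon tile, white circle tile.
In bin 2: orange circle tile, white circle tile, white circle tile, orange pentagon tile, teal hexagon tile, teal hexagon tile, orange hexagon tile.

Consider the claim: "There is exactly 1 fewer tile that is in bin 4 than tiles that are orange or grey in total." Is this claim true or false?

There are 7 tiles in bin 4.
There are 7 tiles that are orange or grey.
The claim requires 7 − 7 (= 0) to equal 1, which does not hold.

False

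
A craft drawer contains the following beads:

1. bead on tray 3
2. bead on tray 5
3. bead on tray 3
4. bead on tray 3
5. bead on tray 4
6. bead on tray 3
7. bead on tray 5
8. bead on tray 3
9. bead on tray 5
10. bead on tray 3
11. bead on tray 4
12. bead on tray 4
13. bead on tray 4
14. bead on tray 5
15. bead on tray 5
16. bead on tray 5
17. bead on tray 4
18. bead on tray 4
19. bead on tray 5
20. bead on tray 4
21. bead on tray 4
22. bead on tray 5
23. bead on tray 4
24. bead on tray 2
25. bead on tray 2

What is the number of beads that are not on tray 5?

Total beads: 25; with the excluded value: 8; remaining 25 − 8 = 17.

17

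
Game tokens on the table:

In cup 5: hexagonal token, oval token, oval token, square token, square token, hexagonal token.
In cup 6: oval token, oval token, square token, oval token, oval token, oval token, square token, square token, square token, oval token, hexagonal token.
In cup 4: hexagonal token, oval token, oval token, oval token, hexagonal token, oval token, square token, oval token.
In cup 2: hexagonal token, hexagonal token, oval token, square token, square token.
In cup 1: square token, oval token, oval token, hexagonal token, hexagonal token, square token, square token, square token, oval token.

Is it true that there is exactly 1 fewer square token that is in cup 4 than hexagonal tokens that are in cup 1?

There is 1 square token in cup 4.
There are 2 hexagonal tokens in cup 1.
The claim requires 2 − 1 (= 1) to equal 1, which holds.

True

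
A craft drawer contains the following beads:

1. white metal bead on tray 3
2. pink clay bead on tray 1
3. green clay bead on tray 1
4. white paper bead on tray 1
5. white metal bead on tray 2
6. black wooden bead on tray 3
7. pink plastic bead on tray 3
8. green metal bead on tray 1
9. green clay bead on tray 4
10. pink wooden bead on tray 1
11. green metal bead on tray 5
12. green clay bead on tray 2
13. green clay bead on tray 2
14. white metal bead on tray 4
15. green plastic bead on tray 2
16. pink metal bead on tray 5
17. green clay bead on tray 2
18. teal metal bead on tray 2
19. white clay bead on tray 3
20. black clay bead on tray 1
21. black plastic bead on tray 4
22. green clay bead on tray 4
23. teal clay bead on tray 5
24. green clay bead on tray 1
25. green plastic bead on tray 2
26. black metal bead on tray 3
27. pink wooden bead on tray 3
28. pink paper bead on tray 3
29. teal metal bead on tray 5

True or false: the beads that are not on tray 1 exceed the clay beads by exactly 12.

False

|beads that are not on tray 1| = 22.
|clay beads| = 11.
The claim requires 22 − 11 (= 11) to equal 12, which does not hold.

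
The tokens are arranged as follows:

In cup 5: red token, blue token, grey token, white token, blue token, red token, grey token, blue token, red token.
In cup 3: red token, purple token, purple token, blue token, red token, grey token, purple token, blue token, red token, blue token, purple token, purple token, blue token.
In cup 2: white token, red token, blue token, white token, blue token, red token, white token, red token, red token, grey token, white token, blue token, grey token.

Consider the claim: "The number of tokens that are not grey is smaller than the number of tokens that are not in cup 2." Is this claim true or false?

False

tokens that are not grey: 30.
tokens that are not in cup 2: 22.
The claim requires 30 < 22, which does not hold.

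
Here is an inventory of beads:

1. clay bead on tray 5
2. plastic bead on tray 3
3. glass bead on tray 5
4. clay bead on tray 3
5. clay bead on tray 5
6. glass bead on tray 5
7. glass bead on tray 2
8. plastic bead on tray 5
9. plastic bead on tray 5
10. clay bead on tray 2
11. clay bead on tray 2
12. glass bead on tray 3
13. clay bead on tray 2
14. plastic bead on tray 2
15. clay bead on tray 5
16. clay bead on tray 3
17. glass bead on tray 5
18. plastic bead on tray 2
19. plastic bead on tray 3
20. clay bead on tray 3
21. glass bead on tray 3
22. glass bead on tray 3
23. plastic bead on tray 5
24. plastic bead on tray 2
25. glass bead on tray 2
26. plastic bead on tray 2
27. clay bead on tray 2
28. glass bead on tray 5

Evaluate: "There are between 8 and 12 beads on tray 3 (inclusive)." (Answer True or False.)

beads on tray 3: 8.
The claim requires 8 ≤ 8 ≤ 12, which holds.

True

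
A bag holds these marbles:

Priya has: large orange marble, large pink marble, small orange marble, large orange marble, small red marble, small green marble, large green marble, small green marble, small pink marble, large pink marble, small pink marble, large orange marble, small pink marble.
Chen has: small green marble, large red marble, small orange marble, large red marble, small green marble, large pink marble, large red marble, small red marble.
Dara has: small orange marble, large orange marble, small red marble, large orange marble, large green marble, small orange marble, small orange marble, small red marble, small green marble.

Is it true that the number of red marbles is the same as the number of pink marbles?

red marbles: 7.
pink marbles: 6.
The claim requires 7 = 6, which does not hold.

False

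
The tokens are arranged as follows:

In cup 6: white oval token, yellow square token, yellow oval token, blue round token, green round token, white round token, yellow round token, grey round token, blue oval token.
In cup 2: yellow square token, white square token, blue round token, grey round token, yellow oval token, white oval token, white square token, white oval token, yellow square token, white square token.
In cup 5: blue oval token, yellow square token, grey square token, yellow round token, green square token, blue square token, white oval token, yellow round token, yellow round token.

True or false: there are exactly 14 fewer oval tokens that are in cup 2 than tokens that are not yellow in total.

There are 3 oval tokens in cup 2.
There are 18 tokens that are not yellow.
The claim requires 18 − 3 (= 15) to equal 14, which does not hold.

False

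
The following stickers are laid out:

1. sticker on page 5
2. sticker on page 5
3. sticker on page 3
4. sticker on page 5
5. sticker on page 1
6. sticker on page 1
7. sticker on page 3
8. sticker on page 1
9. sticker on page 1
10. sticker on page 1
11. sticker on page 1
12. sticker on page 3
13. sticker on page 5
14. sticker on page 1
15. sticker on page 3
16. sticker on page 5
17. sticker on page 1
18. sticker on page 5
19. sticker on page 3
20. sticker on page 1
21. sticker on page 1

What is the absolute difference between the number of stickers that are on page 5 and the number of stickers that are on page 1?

stickers on page 5: 6. stickers on page 1: 10.
|6 − 10| = 10 − 6 = 4.

4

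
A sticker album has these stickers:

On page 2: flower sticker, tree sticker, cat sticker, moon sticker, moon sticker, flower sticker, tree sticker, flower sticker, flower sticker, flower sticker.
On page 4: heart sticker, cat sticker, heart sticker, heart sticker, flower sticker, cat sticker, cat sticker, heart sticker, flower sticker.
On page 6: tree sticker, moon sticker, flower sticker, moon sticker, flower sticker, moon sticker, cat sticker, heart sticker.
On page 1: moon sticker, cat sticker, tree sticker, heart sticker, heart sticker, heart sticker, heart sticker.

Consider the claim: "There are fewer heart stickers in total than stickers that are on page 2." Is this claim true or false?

True

heart stickers: 9.
stickers on page 2: 10.
The claim requires 9 < 10, which holds.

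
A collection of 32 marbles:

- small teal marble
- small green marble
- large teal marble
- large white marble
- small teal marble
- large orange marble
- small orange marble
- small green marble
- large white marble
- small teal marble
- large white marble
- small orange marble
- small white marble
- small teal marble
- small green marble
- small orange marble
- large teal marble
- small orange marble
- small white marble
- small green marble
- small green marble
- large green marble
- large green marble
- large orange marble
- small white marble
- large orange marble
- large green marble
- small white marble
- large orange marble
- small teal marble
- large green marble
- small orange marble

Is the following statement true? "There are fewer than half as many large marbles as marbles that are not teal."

False

|large marbles| = 13.
|marbles that are not teal| = 25.
The claim requires 2 × 13 = 26 < 25, which does not hold.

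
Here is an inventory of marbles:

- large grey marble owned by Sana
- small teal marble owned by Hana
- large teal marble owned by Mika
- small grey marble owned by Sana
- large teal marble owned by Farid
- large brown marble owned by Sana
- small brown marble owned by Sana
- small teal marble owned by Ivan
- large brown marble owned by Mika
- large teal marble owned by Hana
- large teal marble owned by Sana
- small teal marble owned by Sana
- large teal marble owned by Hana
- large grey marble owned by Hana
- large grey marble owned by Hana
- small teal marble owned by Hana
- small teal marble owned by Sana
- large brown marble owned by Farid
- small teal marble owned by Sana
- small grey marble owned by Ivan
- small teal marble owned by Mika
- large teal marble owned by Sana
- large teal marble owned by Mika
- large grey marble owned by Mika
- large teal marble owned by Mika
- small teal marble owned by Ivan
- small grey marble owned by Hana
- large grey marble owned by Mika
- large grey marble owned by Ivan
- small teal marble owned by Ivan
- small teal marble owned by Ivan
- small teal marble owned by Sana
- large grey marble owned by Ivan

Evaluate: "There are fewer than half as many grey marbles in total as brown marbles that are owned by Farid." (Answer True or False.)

|grey marbles| = 10.
|brown marbles owned by Farid| = 1.
The claim requires 2 × 10 = 20 < 1, which does not hold.

False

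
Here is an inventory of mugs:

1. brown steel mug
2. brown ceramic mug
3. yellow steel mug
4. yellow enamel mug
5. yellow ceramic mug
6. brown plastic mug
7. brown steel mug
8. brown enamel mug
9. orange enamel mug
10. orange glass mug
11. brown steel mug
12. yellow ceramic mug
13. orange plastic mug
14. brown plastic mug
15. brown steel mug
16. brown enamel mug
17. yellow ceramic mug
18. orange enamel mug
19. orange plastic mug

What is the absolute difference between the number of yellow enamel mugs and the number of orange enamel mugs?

1

yellow enamel mugs: 1. orange enamel mugs: 2.
|1 − 2| = 2 − 1 = 1.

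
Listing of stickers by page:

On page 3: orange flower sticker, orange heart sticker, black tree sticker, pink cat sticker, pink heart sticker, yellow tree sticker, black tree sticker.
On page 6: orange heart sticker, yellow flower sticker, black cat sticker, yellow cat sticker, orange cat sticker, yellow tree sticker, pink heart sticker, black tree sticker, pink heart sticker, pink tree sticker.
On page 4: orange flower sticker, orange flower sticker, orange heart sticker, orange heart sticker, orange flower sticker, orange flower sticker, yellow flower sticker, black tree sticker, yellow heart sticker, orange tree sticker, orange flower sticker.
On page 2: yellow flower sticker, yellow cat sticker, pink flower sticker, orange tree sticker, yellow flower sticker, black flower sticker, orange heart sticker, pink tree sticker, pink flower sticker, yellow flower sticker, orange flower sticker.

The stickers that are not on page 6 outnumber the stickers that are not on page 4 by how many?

stickers that are not on page 6: 29.
stickers that are not on page 4: 28.
29 − 28 = 1.

1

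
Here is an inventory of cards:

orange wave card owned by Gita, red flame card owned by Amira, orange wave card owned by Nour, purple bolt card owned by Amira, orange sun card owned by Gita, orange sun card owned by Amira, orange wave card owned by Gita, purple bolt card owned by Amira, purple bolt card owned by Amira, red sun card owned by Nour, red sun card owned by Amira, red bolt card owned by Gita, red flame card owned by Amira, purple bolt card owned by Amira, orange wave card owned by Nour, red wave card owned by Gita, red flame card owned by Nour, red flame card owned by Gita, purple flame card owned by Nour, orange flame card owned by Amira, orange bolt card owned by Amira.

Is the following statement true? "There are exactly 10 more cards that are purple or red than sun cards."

There are 13 cards that are purple or red.
There are 4 sun cards.
The claim requires 13 − 4 (= 9) to equal 10, which does not hold.

False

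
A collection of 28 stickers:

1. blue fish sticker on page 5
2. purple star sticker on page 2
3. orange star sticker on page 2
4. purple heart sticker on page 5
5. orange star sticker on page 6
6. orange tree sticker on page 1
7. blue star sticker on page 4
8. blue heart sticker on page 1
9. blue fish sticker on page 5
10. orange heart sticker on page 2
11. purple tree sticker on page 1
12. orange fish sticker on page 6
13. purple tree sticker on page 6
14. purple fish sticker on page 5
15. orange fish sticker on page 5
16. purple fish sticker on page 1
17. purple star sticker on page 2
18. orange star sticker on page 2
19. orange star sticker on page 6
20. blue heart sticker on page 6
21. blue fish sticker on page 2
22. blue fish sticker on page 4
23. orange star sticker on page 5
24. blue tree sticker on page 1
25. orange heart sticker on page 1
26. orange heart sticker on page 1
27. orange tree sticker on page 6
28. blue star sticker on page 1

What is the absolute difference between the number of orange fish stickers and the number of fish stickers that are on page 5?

orange fish stickers: 2. fish stickers on page 5: 4.
|2 − 4| = 4 − 2 = 2.

2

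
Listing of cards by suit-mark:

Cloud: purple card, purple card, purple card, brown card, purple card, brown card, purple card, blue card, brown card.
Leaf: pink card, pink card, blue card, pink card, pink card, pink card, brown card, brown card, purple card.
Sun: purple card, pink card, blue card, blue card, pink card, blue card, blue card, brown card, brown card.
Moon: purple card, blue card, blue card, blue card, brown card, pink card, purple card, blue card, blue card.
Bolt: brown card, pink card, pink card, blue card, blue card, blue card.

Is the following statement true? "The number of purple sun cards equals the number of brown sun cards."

purple sun cards: 1.
brown sun cards: 2.
The claim requires 1 = 2, which does not hold.

False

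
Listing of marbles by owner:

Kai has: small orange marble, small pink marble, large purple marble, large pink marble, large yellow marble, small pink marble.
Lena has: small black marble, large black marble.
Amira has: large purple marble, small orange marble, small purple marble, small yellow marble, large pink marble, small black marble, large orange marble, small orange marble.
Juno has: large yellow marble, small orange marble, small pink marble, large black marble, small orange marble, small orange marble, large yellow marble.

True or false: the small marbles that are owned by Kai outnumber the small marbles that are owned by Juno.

False

|small marbles owned by Kai| = 3.
|small marbles owned by Juno| = 4.
The claim requires 3 > 4, which does not hold.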